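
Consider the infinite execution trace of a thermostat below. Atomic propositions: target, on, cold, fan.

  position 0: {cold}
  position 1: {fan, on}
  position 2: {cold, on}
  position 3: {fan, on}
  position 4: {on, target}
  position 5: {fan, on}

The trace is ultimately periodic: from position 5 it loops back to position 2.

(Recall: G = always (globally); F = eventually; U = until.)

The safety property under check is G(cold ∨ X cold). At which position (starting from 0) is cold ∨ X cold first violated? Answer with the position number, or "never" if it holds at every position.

Check cold ∨ X cold at each position in order: 0 ✓, 1 ✓, 2 ✓.
At position 3 the labels are {fan, on} and the next position 4 has {on, target}, so cold ∨ X cold is false there. This is the first violation.

3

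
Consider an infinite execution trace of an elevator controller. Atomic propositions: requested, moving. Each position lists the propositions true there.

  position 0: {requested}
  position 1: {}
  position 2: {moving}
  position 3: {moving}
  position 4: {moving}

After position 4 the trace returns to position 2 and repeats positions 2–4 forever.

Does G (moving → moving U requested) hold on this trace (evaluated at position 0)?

moving → moving U requested must hold at every position from 0 onward. It fails at position 2, so G (moving → moving U requested) is false.
Positions where moving holds: 2, 3, 4.
Check moving U requested at each: 2→fails, 3→fails, 4→fails.

No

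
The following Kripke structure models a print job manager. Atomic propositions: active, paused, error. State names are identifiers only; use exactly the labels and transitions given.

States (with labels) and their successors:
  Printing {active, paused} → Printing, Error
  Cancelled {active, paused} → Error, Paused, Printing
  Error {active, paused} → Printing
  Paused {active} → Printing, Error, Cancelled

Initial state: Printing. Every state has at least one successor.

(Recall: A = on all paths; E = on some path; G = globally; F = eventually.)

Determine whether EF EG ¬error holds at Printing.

Yes

States satisfying EG ¬error: {Printing, Cancelled, Error, Paused}.
States satisfying EF EG ¬error: {Printing, Cancelled, Error, Paused}.
Some path from Printing reaches a state where EG ¬error holds.
Printing ∈ Sat(EF EG ¬error).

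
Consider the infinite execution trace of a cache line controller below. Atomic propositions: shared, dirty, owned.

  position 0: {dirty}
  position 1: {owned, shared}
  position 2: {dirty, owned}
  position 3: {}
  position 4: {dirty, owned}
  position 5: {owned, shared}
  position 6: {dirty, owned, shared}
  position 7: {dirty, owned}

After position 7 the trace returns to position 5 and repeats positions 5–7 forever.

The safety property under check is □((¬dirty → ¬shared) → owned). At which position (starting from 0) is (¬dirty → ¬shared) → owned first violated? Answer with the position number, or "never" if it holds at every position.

At position 0 the labels are {dirty}, so (¬dirty → ¬shared) → owned is false there. This is the first violation.

0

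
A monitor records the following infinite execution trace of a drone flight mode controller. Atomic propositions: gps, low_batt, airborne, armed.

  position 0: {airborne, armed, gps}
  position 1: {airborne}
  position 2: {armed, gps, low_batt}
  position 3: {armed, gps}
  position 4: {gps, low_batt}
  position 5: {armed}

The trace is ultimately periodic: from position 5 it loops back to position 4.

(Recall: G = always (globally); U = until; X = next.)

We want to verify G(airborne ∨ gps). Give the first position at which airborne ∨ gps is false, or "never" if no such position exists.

Check airborne ∨ gps at each position in order: 0 ✓, 1 ✓, 2 ✓, 3 ✓, 4 ✓.
At position 5 the labels are {armed}, so airborne ∨ gps is false there. This is the first violation.

5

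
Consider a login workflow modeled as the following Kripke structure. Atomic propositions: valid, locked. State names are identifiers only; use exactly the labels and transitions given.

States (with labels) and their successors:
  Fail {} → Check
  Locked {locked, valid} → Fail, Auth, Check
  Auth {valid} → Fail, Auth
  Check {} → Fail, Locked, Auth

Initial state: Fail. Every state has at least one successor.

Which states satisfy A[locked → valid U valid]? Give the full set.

{Locked, Auth}

States satisfying locked → valid: {Fail, Locked, Auth, Check}.
States satisfying valid: {Locked, Auth}.
States satisfying A[locked → valid U valid]: {Locked, Auth}.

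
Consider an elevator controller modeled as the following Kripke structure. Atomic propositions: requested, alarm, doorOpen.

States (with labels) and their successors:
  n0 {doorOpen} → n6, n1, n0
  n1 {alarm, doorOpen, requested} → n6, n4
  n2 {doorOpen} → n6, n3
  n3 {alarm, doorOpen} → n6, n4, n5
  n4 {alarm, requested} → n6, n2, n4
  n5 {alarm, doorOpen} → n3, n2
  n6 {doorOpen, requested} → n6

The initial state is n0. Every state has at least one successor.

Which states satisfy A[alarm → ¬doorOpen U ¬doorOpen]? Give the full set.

States satisfying alarm → ¬doorOpen: {n0, n2, n4, n6}.
States satisfying ¬doorOpen: {n4}.
States satisfying A[alarm → ¬doorOpen U ¬doorOpen]: {n4}.

{n4}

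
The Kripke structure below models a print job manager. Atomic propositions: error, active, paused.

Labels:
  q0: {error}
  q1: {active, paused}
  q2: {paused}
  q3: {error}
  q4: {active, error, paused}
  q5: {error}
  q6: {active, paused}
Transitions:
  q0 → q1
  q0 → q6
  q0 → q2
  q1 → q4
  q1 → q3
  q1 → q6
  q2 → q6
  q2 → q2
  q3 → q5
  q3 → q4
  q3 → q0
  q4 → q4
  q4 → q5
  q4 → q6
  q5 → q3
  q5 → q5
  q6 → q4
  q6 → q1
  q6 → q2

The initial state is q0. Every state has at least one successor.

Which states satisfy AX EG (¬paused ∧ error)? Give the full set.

{q5}

States satisfying EG (¬paused ∧ error): {q3, q5}.
States satisfying AX EG (¬paused ∧ error): {q5}.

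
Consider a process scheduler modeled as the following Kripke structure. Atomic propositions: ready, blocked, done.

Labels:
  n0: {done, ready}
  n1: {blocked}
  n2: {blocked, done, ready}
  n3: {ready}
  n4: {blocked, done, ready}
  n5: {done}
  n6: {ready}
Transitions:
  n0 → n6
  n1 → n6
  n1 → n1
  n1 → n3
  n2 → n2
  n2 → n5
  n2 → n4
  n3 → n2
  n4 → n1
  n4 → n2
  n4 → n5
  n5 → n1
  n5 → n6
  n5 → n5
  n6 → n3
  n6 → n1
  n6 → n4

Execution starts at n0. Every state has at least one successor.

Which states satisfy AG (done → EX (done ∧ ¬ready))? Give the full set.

States satisfying done → EX (done ∧ ¬ready): {n1, n2, n3, n4, n5, n6}.
States satisfying AG (done → EX (done ∧ ¬ready)): {n1, n2, n3, n4, n5, n6}.

{n1, n2, n3, n4, n5, n6}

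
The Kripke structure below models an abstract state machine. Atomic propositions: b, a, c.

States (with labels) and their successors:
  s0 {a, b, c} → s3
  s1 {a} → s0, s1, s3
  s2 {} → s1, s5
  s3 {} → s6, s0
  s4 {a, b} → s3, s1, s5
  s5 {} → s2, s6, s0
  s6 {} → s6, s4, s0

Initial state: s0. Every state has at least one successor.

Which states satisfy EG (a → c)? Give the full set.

{s0, s2, s3, s5, s6}

States satisfying a → c: {s0, s2, s3, s5, s6}.
States satisfying EG (a → c): {s0, s2, s3, s5, s6}.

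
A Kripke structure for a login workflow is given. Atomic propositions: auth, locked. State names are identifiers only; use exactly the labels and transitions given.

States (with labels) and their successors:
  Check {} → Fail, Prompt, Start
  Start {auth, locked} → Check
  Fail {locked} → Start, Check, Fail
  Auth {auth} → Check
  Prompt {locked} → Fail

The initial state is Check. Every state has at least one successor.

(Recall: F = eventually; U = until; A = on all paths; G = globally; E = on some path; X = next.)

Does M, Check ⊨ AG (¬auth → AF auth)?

States satisfying ¬auth → AF auth: {Start, Auth}.
States satisfying AG (¬auth → AF auth): ∅.
Check is reachable from Check and violates ¬auth → AF auth, so AG fails at Check.
Check ∉ Sat(AG (¬auth → AF auth)).

Violated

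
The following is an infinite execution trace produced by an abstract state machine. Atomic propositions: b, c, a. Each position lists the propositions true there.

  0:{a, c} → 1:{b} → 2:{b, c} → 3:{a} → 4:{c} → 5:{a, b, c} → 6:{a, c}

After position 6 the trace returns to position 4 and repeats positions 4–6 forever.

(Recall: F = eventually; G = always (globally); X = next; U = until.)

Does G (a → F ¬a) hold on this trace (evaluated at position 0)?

Holds

a → F ¬a holds at every position 0..6, and those are all positions ever visited, so G (a → F ¬a) holds.
Positions where a holds: 0, 3, 5, 6.
Check F ¬a at each: 0→ok, 3→ok, 5→ok, 6→ok.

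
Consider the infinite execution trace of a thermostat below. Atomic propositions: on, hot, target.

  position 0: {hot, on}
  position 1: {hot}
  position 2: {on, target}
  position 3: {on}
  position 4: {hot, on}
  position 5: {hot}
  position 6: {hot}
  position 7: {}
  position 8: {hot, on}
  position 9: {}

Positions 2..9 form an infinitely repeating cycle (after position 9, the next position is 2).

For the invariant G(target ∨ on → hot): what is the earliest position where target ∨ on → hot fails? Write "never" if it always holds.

Check target ∨ on → hot at each position in order: 0 ✓, 1 ✓.
At position 2 the labels are {on, target}, so target ∨ on → hot is false there. This is the first violation.

2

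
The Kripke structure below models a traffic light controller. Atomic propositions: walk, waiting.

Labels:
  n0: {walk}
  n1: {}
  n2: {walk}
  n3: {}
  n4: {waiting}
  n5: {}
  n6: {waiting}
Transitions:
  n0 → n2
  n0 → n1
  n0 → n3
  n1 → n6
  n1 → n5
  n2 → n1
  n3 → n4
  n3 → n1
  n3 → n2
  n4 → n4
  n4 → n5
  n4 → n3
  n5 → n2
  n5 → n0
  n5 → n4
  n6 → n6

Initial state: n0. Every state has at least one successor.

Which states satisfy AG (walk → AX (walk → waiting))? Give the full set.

{n6}

States satisfying walk → AX (walk → waiting): {n1, n2, n3, n4, n5, n6}.
States satisfying AG (walk → AX (walk → waiting)): {n6}.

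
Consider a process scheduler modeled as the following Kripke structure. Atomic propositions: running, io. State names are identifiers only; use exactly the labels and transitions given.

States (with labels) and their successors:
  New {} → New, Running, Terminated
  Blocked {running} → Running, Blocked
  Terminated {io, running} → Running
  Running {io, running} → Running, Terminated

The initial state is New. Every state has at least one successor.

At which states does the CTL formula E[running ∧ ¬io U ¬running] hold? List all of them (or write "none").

{New}

States satisfying running ∧ ¬io: {Blocked}.
States satisfying ¬running: {New}.
States satisfying E[running ∧ ¬io U ¬running]: {New}.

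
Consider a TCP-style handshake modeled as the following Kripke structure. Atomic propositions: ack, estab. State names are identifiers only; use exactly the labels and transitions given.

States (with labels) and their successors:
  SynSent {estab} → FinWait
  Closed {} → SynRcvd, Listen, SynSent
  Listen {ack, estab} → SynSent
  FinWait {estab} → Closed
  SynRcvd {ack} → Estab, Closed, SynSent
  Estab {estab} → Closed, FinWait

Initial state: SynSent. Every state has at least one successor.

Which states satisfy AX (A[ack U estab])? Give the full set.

States satisfying A[ack U estab]: {SynSent, Listen, FinWait, Estab}.
States satisfying AX (A[ack U estab]): {SynSent, Listen}.

{SynSent, Listen}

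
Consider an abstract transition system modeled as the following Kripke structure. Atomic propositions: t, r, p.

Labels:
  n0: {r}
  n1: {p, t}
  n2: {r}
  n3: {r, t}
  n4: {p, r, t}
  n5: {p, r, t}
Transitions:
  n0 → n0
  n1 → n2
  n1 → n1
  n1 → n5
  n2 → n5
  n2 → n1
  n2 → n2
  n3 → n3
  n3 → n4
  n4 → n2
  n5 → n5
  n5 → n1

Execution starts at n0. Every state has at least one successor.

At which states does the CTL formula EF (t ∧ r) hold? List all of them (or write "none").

States satisfying t ∧ r: {n3, n4, n5}.
States satisfying EF (t ∧ r): {n1, n2, n3, n4, n5}.

{n1, n2, n3, n4, n5}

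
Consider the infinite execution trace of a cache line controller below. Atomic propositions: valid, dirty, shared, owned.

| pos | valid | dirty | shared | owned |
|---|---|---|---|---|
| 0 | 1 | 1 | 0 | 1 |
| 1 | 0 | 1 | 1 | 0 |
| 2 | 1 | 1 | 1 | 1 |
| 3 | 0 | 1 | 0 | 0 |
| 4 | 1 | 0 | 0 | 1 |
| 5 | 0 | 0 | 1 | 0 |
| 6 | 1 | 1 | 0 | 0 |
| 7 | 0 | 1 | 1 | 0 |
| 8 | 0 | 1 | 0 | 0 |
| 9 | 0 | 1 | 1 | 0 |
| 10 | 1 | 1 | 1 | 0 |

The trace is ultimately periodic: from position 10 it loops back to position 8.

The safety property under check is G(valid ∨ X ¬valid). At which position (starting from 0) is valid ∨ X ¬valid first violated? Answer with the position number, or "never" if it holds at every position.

Check valid ∨ X ¬valid at each position in order: 0 ✓.
At position 1 the labels are {dirty, shared} and the next position 2 has {dirty, owned, shared, valid}, so valid ∨ X ¬valid is false there. This is the first violation.

1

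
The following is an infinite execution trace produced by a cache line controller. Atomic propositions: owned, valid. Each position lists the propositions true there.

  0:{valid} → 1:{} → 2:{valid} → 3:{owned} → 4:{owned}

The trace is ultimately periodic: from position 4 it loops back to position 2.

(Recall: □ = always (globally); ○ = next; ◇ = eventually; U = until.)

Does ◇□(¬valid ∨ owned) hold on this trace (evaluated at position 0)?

Violated

□(¬valid ∨ owned) is false at every position 0..4, so it never becomes true and ◇□(¬valid ∨ owned) fails.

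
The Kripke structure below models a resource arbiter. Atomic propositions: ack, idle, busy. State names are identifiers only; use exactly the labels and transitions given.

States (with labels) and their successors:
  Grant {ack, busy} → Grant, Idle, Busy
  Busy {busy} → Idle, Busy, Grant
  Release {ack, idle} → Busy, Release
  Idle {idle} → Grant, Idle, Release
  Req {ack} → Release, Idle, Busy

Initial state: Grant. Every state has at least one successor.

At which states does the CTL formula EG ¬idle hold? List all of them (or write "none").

{Grant, Busy, Req}

States satisfying ¬idle: {Grant, Busy, Req}.
States satisfying EG ¬idle: {Grant, Busy, Req}.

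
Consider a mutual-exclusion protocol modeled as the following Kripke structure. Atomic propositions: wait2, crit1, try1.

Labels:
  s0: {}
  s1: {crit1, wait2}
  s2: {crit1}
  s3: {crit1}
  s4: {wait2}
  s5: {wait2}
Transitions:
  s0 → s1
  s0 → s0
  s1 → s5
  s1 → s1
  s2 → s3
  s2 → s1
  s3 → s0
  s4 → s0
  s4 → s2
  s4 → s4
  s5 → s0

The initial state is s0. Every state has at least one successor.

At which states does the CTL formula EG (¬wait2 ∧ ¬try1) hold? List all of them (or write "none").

{s0, s2, s3}

States satisfying ¬wait2 ∧ ¬try1: {s0, s2, s3}.
States satisfying EG (¬wait2 ∧ ¬try1): {s0, s2, s3}.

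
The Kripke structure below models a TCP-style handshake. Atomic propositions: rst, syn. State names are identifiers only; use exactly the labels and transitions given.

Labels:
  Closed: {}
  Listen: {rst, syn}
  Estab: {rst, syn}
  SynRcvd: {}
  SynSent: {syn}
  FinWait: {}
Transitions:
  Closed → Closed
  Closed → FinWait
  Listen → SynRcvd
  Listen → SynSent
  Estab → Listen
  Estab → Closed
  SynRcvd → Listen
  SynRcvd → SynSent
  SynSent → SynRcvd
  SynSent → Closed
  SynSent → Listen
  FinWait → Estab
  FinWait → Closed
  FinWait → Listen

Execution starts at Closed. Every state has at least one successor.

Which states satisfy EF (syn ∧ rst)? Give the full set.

{Closed, Listen, Estab, SynRcvd, SynSent, FinWait}

States satisfying syn ∧ rst: {Listen, Estab}.
States satisfying EF (syn ∧ rst): {Closed, Listen, Estab, SynRcvd, SynSent, FinWait}.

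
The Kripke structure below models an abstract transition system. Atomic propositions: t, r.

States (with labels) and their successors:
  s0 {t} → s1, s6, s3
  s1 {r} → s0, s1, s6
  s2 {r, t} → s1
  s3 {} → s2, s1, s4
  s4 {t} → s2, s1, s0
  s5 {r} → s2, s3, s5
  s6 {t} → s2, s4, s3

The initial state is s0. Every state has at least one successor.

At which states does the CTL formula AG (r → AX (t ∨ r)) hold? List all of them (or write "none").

States satisfying r → AX (t ∨ r): {s0, s1, s2, s3, s4, s6}.
States satisfying AG (r → AX (t ∨ r)): {s0, s1, s2, s3, s4, s6}.

{s0, s1, s2, s3, s4, s6}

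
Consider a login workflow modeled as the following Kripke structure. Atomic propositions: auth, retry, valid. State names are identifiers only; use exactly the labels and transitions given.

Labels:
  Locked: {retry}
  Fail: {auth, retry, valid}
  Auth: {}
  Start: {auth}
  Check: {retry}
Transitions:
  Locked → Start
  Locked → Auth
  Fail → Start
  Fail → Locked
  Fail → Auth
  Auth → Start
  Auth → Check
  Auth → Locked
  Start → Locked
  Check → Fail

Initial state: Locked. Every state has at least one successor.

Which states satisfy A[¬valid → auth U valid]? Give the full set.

{Fail}

States satisfying ¬valid → auth: {Fail, Start}.
States satisfying valid: {Fail}.
States satisfying A[¬valid → auth U valid]: {Fail}.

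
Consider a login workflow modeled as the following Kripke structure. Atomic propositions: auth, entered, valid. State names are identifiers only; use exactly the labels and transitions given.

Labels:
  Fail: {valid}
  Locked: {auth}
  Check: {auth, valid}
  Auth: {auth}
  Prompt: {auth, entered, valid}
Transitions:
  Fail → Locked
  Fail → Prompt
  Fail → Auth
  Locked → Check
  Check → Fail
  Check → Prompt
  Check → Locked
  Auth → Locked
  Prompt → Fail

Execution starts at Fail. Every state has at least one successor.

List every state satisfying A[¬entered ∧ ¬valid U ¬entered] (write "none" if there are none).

States satisfying ¬entered ∧ ¬valid: {Locked, Auth}.
States satisfying ¬entered: {Fail, Locked, Check, Auth}.
States satisfying A[¬entered ∧ ¬valid U ¬entered]: {Fail, Locked, Check, Auth}.

{Fail, Locked, Check, Auth}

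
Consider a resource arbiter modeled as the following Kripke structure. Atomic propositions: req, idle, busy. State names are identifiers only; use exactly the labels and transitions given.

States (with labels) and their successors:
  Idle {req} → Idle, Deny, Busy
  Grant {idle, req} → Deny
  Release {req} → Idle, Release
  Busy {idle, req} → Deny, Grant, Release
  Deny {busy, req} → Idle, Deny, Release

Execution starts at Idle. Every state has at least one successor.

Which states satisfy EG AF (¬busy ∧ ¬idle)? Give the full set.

{Idle, Release}

States satisfying AF (¬busy ∧ ¬idle): {Idle, Release}.
States satisfying EG AF (¬busy ∧ ¬idle): {Idle, Release}.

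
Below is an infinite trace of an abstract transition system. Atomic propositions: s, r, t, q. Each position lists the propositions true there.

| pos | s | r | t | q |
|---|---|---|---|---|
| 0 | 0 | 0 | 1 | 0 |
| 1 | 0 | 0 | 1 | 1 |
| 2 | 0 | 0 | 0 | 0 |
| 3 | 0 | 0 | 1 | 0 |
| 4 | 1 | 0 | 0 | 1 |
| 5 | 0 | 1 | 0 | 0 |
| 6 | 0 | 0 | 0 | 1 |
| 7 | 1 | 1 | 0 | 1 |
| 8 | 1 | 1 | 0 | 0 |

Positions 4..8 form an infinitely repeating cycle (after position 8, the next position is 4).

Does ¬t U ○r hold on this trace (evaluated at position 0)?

No

Walking from position 0: at position 0, ○r has not yet held and ¬t fails, so ¬t U ○r is false.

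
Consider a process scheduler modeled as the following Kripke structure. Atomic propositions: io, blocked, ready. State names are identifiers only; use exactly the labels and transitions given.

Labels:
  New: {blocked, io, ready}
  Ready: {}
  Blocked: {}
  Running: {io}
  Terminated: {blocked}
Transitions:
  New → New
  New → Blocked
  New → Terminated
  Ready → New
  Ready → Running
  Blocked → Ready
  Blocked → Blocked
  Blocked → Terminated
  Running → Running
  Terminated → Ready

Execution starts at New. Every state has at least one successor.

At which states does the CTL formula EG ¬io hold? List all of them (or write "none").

States satisfying ¬io: {Ready, Blocked, Terminated}.
States satisfying EG ¬io: {Blocked}.

{Blocked}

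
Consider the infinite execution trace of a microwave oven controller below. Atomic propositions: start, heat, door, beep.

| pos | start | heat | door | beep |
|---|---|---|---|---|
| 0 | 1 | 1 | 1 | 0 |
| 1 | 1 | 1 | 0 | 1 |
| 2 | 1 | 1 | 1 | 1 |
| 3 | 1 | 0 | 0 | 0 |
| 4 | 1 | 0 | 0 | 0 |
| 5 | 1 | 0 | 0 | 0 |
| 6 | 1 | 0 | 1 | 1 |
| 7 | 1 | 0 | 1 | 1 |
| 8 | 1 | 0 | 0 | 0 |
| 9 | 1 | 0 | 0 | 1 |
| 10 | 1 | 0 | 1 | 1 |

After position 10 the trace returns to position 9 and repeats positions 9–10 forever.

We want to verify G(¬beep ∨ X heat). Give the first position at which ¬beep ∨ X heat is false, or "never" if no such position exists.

2

Check ¬beep ∨ X heat at each position in order: 0 ✓, 1 ✓.
At position 2 the labels are {beep, door, heat, start} and the next position 3 has {start}, so ¬beep ∨ X heat is false there. This is the first violation.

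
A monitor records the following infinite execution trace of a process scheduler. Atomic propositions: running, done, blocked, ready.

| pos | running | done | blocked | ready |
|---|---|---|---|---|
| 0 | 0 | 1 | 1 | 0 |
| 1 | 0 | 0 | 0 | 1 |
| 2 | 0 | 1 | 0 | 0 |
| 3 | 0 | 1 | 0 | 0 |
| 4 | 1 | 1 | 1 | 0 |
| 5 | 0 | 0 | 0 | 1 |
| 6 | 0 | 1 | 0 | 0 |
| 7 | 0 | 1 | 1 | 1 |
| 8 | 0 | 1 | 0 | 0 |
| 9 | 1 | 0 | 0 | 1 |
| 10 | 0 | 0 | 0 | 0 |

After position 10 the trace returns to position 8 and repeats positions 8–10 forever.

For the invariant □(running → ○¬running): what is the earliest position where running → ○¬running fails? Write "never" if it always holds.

running → ○¬running holds at every position 0..10, and those are all the positions the trace ever visits, so the invariant □(running → ○¬running) is never violated.

never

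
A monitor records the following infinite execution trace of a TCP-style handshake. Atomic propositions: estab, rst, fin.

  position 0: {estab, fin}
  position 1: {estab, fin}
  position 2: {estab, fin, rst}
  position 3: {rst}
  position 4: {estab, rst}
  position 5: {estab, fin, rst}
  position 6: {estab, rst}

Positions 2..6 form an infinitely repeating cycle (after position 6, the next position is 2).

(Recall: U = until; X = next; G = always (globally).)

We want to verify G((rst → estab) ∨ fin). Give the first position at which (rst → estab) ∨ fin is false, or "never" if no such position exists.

Check (rst → estab) ∨ fin at each position in order: 0 ✓, 1 ✓, 2 ✓.
At position 3 the labels are {rst}, so (rst → estab) ∨ fin is false there. This is the first violation.

3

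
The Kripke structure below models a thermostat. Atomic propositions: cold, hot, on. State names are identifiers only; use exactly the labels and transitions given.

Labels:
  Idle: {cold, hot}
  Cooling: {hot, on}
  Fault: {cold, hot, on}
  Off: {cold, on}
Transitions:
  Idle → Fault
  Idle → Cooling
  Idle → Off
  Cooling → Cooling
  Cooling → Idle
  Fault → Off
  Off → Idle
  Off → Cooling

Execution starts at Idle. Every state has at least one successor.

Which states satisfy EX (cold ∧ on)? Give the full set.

States satisfying cold ∧ on: {Fault, Off}.
States satisfying EX (cold ∧ on): {Idle, Fault}.

{Idle, Fault}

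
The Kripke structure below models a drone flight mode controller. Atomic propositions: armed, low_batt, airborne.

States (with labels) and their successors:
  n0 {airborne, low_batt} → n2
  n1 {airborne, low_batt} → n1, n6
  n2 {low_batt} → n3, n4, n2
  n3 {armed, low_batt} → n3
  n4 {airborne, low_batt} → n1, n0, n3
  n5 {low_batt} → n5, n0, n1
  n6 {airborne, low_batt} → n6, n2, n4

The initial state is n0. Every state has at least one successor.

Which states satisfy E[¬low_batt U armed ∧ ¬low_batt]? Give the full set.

none

States satisfying ¬low_batt: ∅.
States satisfying armed ∧ ¬low_batt: ∅.
States satisfying E[¬low_batt U armed ∧ ¬low_batt]: ∅.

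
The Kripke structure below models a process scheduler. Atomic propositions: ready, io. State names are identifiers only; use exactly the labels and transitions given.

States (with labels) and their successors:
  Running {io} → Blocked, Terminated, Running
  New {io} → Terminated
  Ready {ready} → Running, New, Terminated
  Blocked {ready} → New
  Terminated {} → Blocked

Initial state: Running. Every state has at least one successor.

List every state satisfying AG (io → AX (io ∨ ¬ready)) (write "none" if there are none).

{New, Blocked, Terminated}

States satisfying io → AX (io ∨ ¬ready): {New, Ready, Blocked, Terminated}.
States satisfying AG (io → AX (io ∨ ¬ready)): {New, Blocked, Terminated}.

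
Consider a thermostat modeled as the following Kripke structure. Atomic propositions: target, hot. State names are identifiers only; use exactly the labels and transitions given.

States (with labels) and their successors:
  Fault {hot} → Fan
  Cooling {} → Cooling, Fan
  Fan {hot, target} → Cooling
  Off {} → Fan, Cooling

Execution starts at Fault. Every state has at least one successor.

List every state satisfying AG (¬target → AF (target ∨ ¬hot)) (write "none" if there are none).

{Fault, Cooling, Fan, Off}

States satisfying ¬target → AF (target ∨ ¬hot): {Fault, Cooling, Fan, Off}.
States satisfying AG (¬target → AF (target ∨ ¬hot)): {Fault, Cooling, Fan, Off}.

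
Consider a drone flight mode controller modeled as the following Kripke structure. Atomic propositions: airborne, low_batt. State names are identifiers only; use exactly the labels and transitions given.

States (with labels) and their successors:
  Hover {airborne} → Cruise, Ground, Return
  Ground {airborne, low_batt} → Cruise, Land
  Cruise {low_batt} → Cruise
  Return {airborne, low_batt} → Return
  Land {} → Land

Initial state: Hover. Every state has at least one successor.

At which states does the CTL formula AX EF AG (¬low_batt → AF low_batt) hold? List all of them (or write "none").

States satisfying EF AG (¬low_batt → AF low_batt): {Hover, Ground, Cruise, Return}.
States satisfying AX EF AG (¬low_batt → AF low_batt): {Hover, Cruise, Return}.

{Hover, Cruise, Return}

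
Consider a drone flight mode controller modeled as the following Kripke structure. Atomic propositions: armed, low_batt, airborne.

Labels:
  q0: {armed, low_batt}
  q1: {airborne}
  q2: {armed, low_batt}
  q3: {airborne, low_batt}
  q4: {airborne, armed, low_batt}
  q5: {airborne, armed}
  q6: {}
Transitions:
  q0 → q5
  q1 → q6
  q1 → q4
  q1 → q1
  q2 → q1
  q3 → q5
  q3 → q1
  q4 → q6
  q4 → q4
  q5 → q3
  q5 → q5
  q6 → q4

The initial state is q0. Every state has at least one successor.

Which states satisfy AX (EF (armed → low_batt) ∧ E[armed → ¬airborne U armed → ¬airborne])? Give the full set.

States satisfying AX (EF (armed → low_batt) ∧ E[armed → ¬airborne U armed → ¬airborne]): {q2}.

{q2}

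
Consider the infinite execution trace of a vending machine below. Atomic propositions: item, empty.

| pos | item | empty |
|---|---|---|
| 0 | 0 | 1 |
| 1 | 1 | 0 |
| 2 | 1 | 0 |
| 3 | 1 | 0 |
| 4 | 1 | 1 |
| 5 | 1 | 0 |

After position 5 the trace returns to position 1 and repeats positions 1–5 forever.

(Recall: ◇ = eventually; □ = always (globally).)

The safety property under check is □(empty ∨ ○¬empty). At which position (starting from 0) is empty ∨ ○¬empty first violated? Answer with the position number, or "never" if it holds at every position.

Check empty ∨ ○¬empty at each position in order: 0 ✓, 1 ✓, 2 ✓.
At position 3 the labels are {item} and the next position 4 has {empty, item}, so empty ∨ ○¬empty is false there. This is the first violation.

3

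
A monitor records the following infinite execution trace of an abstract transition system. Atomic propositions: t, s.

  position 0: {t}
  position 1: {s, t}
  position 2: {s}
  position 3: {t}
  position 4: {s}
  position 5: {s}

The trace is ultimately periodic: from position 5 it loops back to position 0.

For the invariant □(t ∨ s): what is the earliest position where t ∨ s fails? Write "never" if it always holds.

never

t ∨ s holds at every position 0..5, and those are all the positions the trace ever visits, so the invariant □(t ∨ s) is never violated.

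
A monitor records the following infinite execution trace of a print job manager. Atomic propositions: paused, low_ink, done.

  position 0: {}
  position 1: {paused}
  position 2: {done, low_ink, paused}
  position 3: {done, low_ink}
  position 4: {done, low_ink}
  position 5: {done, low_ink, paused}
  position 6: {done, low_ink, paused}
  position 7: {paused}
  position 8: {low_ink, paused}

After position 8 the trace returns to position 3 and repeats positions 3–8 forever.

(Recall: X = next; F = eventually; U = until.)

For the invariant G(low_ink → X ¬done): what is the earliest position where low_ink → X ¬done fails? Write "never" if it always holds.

Check low_ink → X ¬done at each position in order: 0 ✓, 1 ✓.
At position 2 the labels are {done, low_ink, paused} and the next position 3 has {done, low_ink}, so low_ink → X ¬done is false there. This is the first violation.

2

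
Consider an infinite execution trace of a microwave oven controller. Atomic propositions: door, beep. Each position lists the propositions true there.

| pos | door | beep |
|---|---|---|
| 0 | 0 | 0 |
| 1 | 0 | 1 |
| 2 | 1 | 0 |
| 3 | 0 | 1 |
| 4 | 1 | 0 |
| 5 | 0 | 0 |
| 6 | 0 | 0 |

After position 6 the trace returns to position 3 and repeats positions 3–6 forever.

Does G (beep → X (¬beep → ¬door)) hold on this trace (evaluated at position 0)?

Does not hold

beep → X (¬beep → ¬door) must hold at every position from 0 onward. It fails at position 1, so G (beep → X (¬beep → ¬door)) is false.
Positions where beep holds: 1, 3.
Check X (¬beep → ¬door) at each: 1→fails, 3→fails.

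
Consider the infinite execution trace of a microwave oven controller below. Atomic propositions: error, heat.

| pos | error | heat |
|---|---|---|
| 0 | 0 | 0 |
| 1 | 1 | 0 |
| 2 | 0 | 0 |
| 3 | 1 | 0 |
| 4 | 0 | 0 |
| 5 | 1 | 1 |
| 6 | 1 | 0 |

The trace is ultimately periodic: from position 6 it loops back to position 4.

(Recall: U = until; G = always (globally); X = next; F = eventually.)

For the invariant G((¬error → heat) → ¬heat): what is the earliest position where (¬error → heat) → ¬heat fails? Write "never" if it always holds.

Check (¬error → heat) → ¬heat at each position in order: 0 ✓, 1 ✓, 2 ✓, 3 ✓, 4 ✓.
At position 5 the labels are {error, heat}, so (¬error → heat) → ¬heat is false there. This is the first violation.

5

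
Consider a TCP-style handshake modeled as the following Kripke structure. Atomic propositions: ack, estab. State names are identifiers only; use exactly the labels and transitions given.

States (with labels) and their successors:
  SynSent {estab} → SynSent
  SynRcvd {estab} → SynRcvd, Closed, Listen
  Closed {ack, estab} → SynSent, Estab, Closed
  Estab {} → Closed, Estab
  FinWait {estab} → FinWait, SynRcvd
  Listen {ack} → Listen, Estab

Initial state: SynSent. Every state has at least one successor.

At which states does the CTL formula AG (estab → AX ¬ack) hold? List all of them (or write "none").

States satisfying estab → AX ¬ack: {SynSent, Estab, FinWait, Listen}.
States satisfying AG (estab → AX ¬ack): {SynSent}.

{SynSent}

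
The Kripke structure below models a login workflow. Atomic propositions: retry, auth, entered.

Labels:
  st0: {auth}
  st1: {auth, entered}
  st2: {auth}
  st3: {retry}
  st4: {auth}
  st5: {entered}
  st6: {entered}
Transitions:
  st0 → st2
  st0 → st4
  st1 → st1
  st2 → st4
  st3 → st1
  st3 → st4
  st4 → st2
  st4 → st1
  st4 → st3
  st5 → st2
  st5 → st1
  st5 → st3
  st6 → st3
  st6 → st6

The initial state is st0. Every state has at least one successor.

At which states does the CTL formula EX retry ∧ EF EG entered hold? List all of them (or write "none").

States satisfying retry: {st3}.
States satisfying EX retry: {st4, st5, st6}.
States satisfying EG entered: {st1, st5, st6}.
States satisfying EF EG entered: {st0, st1, st2, st3, st4, st5, st6}.
States satisfying EX retry ∧ EF EG entered: {st4, st5, st6}.

{st4, st5, st6}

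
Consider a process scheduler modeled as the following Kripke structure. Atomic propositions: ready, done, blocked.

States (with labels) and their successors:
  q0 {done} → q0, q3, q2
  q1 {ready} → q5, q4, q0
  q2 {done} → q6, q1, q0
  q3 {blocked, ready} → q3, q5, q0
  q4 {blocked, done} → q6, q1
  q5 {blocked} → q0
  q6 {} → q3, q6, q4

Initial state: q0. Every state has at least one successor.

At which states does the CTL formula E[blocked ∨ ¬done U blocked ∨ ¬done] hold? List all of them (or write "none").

States satisfying blocked ∨ ¬done: {q1, q3, q4, q5, q6}.
States satisfying E[blocked ∨ ¬done U blocked ∨ ¬done]: {q1, q3, q4, q5, q6}.

{q1, q3, q4, q5, q6}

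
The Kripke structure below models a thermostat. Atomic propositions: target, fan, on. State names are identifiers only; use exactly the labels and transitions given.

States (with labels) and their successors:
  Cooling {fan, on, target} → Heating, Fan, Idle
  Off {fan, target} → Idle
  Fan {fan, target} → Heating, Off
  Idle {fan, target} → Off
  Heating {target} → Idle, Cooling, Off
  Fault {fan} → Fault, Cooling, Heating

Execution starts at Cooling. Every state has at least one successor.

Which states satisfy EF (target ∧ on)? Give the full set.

States satisfying target ∧ on: {Cooling}.
States satisfying EF (target ∧ on): {Cooling, Fan, Heating, Fault}.

{Cooling, Fan, Heating, Fault}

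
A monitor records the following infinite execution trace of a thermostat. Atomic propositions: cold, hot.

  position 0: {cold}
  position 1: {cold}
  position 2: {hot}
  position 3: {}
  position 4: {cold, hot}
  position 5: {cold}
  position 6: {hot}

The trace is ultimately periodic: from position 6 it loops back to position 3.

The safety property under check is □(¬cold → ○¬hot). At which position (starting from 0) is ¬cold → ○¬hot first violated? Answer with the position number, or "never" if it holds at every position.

Check ¬cold → ○¬hot at each position in order: 0 ✓, 1 ✓, 2 ✓.
At position 3 the labels are {} and the next position 4 has {cold, hot}, so ¬cold → ○¬hot is false there. This is the first violation.

3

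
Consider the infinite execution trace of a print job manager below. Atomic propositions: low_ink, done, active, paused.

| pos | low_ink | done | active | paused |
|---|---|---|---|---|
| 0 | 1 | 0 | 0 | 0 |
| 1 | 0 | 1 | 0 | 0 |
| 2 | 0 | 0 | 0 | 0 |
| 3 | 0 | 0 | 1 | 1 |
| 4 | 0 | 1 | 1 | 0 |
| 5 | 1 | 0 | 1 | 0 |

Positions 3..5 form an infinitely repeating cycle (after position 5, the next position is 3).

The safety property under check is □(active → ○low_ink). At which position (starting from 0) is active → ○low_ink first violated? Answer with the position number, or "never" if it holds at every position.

3

Check active → ○low_ink at each position in order: 0 ✓, 1 ✓, 2 ✓.
At position 3 the labels are {active, paused} and the next position 4 has {active, done}, so active → ○low_ink is false there. This is the first violation.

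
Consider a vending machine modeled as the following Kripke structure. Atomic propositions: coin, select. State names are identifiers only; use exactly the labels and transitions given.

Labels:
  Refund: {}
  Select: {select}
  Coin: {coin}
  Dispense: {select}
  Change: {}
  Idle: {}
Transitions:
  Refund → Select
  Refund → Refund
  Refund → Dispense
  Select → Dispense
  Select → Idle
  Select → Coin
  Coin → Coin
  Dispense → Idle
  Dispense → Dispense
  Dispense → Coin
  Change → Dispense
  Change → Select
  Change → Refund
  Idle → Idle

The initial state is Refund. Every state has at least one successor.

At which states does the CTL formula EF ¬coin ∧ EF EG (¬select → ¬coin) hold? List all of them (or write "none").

{Refund, Select, Dispense, Change, Idle}

States satisfying ¬coin: {Refund, Select, Dispense, Change, Idle}.
States satisfying EF ¬coin: {Refund, Select, Dispense, Change, Idle}.
States satisfying EG (¬select → ¬coin): {Refund, Select, Dispense, Change, Idle}.
States satisfying EF EG (¬select → ¬coin): {Refund, Select, Dispense, Change, Idle}.
States satisfying EF ¬coin ∧ EF EG (¬select → ¬coin): {Refund, Select, Dispense, Change, Idle}.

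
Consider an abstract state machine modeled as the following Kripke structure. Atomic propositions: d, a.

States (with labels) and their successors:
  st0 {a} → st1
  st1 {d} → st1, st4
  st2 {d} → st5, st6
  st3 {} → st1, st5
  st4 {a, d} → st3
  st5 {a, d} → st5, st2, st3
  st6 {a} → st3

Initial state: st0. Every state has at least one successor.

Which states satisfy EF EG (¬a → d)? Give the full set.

States satisfying EG (¬a → d): {st0, st1, st2, st5}.
States satisfying EF EG (¬a → d): {st0, st1, st2, st3, st4, st5, st6}.

{st0, st1, st2, st3, st4, st5, st6}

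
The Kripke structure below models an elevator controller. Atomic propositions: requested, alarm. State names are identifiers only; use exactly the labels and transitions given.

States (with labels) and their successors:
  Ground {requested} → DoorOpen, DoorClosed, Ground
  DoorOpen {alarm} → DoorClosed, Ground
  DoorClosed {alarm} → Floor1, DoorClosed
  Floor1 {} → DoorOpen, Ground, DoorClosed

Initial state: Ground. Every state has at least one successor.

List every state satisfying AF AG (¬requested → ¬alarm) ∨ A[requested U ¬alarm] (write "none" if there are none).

States satisfying AG (¬requested → ¬alarm): ∅.
States satisfying AF AG (¬requested → ¬alarm): ∅.
States satisfying requested: {Ground}.
States satisfying ¬alarm: {Ground, Floor1}.
States satisfying A[requested U ¬alarm]: {Ground, Floor1}.
States satisfying AF AG (¬requested → ¬alarm) ∨ A[requested U ¬alarm]: {Ground, Floor1}.

{Ground, Floor1}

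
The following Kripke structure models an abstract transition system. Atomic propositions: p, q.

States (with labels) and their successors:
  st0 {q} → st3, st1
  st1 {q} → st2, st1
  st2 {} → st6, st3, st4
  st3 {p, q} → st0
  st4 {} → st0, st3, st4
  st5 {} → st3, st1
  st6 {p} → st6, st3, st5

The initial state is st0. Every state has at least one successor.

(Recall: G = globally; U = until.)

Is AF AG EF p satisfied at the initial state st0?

Holds

States satisfying AG EF p: {st0, st1, st2, st3, st4, st5, st6}.
States satisfying AF AG EF p: {st0, st1, st2, st3, st4, st5, st6}.
st0 ∈ Sat(AF AG EF p).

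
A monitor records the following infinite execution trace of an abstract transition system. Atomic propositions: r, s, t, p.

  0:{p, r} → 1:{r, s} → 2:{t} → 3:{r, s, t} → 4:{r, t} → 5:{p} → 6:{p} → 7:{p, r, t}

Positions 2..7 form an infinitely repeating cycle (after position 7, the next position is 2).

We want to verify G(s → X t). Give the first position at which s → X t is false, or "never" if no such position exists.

never

s → X t holds at every position 0..7, and those are all the positions the trace ever visits, so the invariant G(s → X t) is never violated.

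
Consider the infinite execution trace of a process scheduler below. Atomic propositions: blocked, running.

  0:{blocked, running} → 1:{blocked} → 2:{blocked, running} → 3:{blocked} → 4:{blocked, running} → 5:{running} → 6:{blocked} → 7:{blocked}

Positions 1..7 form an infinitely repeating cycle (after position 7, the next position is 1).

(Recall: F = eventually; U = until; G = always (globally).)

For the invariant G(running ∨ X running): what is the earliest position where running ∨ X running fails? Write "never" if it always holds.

Check running ∨ X running at each position in order: 0 ✓, 1 ✓, 2 ✓, 3 ✓, 4 ✓, 5 ✓.
At position 6 the labels are {blocked} and the next position 7 has {blocked}, so running ∨ X running is false there. This is the first violation.

6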